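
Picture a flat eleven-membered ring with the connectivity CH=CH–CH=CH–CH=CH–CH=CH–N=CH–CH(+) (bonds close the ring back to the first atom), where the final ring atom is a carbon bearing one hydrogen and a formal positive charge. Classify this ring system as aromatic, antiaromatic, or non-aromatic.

Aromatic

Every ring atom contributes a p orbital perpendicular to the ring (the double-bond atoms are sp², each contributing one p electron; each =N– nitrogen is pyridine-type (lone pair in the sp² plane, one electron in the p orbital); the carbocation has an empty p orbital), so the π system is cyclic and fully conjugated.
Tallying contributions gives 5 × 2 = 10 from the double-bond units + 0 from the CH(+) atom = 10.
Since 10 = 4·2 + 2, the ring meets the 4n+2 criterion.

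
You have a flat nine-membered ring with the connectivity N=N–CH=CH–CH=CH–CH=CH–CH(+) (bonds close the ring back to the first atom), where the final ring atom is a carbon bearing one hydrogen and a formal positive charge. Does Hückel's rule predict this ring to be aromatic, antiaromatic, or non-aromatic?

Antiaromatic

The p orbitals form a continuous loop: every atom in a ring double bond is sp² and brings one electron to the p orbital; the doubly-bonded nitrogens are pyridine-type — their lone pairs lie in the ring plane, leaving one electron in the p orbital; the carbocation has an empty p orbital. The ring is fully conjugated.
Adding the contributions, 4 × 2 = 8 from the double-bond units + 0 from the CH(+) atom = 8.
8 is a 4n count (n = 2), so the planar conjugated ring is antiaromatic.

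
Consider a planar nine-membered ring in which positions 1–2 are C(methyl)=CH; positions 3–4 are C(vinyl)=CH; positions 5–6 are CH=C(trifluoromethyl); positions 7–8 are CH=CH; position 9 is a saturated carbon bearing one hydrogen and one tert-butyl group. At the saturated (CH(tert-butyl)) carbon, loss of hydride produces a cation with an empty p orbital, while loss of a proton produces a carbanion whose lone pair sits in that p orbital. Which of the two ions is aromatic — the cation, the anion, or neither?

The anion

In either ion the ring is fully conjugated: every atom, including the new sp² carbon, supplies a p orbital.
Cation: 4 × 2 + 0 = 8 π electrons → 4(2), antiaromatic.
Anion: 4 × 2 + 2 = 10 π electrons → 4(2)+2, aromatic.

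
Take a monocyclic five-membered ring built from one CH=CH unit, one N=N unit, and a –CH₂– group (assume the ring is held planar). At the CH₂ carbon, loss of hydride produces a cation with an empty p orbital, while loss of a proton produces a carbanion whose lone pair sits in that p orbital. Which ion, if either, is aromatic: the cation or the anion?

The anion

In either ion the ring is fully conjugated: every atom, including the new sp² carbon, supplies a p orbital.
Cation: 2 × 2 + 0 = 4 π electrons → 4(1), antiaromatic.
Anion: 2 × 2 + 2 = 6 π electrons → 4(1)+2, aromatic.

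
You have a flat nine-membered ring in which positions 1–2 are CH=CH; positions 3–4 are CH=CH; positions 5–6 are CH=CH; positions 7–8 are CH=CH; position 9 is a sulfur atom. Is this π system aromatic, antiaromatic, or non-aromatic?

Every ring atom contributes a p orbital perpendicular to the ring (every atom in a ring double bond is sp² and brings one electron to the p orbital; the sulfur donates one lone pair from its p orbital), so the π system is cyclic and fully conjugated.
Tallying contributions gives 4 × 2 = 8 from the double-bond units + 2 from the S atom = 10.
With 10 π electrons (n = 2), the Hückel 4n+2 condition holds.

Aromatic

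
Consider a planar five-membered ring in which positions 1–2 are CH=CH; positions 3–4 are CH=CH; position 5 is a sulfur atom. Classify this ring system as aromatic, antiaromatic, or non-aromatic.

The p orbitals form a continuous loop: each doubly-bonded ring atom is sp² with one p-orbital electron; the sulfur donates one lone pair from its p orbital. The ring is fully conjugated.
Tallying contributions gives 2 × 2 = 4 from the double-bond units + 2 from the S atom = 6.
With 6 π electrons (n = 1), the Hückel 4n+2 condition holds.
This is thiophene.

Aromatic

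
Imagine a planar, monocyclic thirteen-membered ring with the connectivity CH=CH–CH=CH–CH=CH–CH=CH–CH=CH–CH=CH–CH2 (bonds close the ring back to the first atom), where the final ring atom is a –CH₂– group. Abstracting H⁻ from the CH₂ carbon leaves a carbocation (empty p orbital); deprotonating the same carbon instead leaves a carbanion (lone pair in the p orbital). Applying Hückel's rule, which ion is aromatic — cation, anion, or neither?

In both ions every ring atom is sp² and contributes a p orbital, so both rings are fully conjugated.
Cation: 6 × 2 + 0 = 12 π electrons → 4(3), antiaromatic.
Anion: 6 × 2 + 2 = 14 π electrons → 4(3)+2, aromatic.

The anion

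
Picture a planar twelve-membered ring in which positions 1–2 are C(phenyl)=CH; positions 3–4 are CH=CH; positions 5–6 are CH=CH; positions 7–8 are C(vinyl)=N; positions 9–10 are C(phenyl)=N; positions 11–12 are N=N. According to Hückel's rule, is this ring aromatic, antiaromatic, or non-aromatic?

Every ring atom contributes a p orbital perpendicular to the ring (each doubly-bonded ring atom is sp² with one p-orbital electron; each =N– nitrogen is pyridine-type (lone pair in the sp² plane, one electron in the p orbital)), so the π system is cyclic and fully conjugated.
Adding the contributions, 6 × 2 = 12 from the 6 double-bond units.
A 4n π count (12, n = 3) in a planar conjugated ring means antiaromatic.

Antiaromatic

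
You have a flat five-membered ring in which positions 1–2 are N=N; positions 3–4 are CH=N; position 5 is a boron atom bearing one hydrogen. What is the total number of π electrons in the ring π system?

4

All ring atoms are sp² and supply a p orbital to the ring (every atom in a ring double bond is sp² and brings one electron to the p orbital; the doubly-bonded nitrogens are pyridine-type — their lone pairs lie in the ring plane, leaving one electron in the p orbital; the boron has an empty p orbital); the conjugation is uninterrupted.
Counting π electrons: 2 × 2 = 4 from the double-bond units + 0 from the BH atom = 4.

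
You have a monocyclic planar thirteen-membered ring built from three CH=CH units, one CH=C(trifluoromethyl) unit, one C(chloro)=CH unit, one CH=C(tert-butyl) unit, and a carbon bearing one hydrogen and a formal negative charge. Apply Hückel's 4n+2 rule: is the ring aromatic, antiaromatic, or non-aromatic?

Aromatic

All ring atoms are sp² and supply a p orbital to the ring (every atom in a ring double bond is sp² and brings one electron to the p orbital; the carbanion's lone pair occupies the p orbital); the conjugation is uninterrupted.
π-electron count: 6 × 2 = 12 from the double-bond units + 2 from the CH(-) atom = 14.
Since 14 = 4·3 + 2, the ring meets the 4n+2 criterion.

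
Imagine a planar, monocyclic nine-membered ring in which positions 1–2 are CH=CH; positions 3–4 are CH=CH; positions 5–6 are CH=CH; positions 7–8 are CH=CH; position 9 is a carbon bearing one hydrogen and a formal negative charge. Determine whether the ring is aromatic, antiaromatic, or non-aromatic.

Aromatic

Check conjugation: every atom in a ring double bond is sp² and brings one electron to the p orbital; the carbanion's lone pair occupies the p orbital — every position has a p orbital, so the cyclic π system is continuous.
Adding the contributions, 4 × 2 = 8 from the double-bond units + 2 from the CH(-) atom = 10.
Since 10 = 4·2 + 2, the ring meets the 4n+2 criterion.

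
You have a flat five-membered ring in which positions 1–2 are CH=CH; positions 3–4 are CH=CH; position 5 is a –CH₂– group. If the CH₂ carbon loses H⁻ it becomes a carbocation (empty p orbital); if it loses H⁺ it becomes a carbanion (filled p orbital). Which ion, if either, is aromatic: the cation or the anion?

The anion

In either ion the ring is fully conjugated: every atom, including the new sp² carbon, supplies a p orbital.
Cation: 2 × 2 + 0 = 4 π electrons → 4(1), antiaromatic.
Anion: 2 × 2 + 2 = 6 π electrons → 4(1)+2, aromatic.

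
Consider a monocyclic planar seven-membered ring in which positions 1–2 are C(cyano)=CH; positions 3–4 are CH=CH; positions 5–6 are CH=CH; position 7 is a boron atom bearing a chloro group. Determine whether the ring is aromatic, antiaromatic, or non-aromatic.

Aromatic

All ring atoms are sp² and supply a p orbital to the ring (the double-bond atoms are sp², each contributing one p electron; the boron has an empty p orbital); the conjugation is uninterrupted.
Adding the contributions, 3 × 2 = 6 from the double-bond units + 0 from the B(chloro) atom = 6.
With 6 π electrons (n = 1), the Hückel 4n+2 condition holds.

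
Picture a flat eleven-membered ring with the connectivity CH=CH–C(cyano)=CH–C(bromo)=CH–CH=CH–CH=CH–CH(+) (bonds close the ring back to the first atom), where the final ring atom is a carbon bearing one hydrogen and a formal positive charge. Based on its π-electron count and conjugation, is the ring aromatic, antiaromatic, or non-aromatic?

Aromatic

Every ring atom contributes a p orbital perpendicular to the ring (every atom in a ring double bond is sp² and brings one electron to the p orbital; the carbocation has an empty p orbital), so the π system is cyclic and fully conjugated.
Tallying contributions gives 5 × 2 = 10 from the double-bond units + 0 from the CH(+) atom = 10.
Since 10 = 4·2 + 2, the ring meets the 4n+2 criterion.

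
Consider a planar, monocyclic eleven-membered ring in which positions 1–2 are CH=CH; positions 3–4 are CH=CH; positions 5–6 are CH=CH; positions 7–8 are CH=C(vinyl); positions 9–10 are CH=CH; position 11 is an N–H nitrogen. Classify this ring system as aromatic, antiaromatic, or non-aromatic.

Check conjugation: each doubly-bonded ring atom is sp² with one p-orbital electron; the pyrrole-type nitrogen donates its lone pair from the p orbital — every position has a p orbital, so the cyclic π system is continuous.
Counting π electrons: 5 × 2 = 10 from the double-bond units + 2 from the NH atom = 12.
A 4n π count (12, n = 3) in a planar conjugated ring means antiaromatic.

Antiaromatic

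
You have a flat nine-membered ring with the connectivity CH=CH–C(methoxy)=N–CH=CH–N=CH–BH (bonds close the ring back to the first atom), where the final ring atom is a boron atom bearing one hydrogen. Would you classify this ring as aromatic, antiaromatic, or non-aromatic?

Antiaromatic

All ring atoms are sp² and supply a p orbital to the ring (each doubly-bonded ring atom is sp² with one p-orbital electron; each =N– nitrogen is pyridine-type (lone pair in the sp² plane, one electron in the p orbital); the boron has an empty p orbital); the conjugation is uninterrupted.
π-electron count: 4 × 2 = 8 from the double-bond units + 0 from the BH atom = 8.
8 is a 4n count (n = 2), so the planar conjugated ring is antiaromatic.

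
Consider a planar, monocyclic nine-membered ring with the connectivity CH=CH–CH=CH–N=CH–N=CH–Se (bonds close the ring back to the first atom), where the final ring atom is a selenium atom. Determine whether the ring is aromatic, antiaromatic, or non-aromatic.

Check conjugation: each doubly-bonded ring atom is sp² with one p-orbital electron; the doubly-bonded nitrogens are pyridine-type — their lone pairs lie in the ring plane, leaving one electron in the p orbital; the selenium donates one lone pair from its p orbital — every position has a p orbital, so the cyclic π system is continuous.
Counting π electrons: 4 × 2 = 8 from the double-bond units + 2 from the Se atom = 10.
Since 10 = 4·2 + 2, the ring meets the 4n+2 criterion.

Aromatic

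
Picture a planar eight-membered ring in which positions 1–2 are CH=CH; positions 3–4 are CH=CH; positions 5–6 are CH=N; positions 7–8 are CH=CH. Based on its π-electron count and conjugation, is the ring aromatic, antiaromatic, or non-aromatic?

Check conjugation: each doubly-bonded ring atom is sp² with one p-orbital electron; each sp² =N– keeps its lone pair in-plane and puts one electron into the π system — every position has a p orbital, so the cyclic π system is continuous.
π-electron count: 4 × 2 = 8 from the 4 double-bond units.
8 is a 4n count (n = 2), so the planar conjugated ring is antiaromatic.

Antiaromatic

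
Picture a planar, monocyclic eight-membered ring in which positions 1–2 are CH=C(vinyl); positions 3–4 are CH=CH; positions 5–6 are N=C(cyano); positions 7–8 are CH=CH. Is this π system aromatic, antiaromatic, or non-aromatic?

The p orbitals form a continuous loop: each doubly-bonded ring atom is sp² with one p-orbital electron; each =N– nitrogen is pyridine-type (lone pair in the sp² plane, one electron in the p orbital). The ring is fully conjugated.
Adding the contributions, 4 × 2 = 8 from the 4 double-bond units.
With 8 = 4·2 π electrons, Hückel's rule classifies the planar ring as antiaromatic.

Antiaromatic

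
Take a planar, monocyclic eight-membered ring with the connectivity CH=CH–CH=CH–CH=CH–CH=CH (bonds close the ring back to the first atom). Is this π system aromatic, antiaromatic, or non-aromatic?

Antiaromatic

Every ring atom contributes a p orbital perpendicular to the ring (the double-bond atoms are sp², each contributing one p electron), so the π system is cyclic and fully conjugated.
π-electron count: 4 × 2 = 8 from the 4 double-bond units.
8 = 4(2); a planar, fully conjugated 4n system is antiaromatic.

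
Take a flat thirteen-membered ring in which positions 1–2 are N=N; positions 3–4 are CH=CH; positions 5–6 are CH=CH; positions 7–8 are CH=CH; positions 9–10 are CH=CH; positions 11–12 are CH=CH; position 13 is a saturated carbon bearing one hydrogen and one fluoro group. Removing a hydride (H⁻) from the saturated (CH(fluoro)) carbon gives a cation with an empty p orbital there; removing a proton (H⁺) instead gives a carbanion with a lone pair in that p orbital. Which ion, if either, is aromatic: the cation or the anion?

Once that carbon is sp², every ring atom has a p orbital and both ions are fully conjugated.
Cation: 6 × 2 + 0 = 12 π electrons → 4(3), antiaromatic.
Anion: 6 × 2 + 2 = 14 π electrons → 4(3)+2, aromatic.

The anion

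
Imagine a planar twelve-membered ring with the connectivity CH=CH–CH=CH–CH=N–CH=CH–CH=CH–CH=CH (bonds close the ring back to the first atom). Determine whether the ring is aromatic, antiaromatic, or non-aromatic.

Antiaromatic

Every ring atom contributes a p orbital perpendicular to the ring (the double-bond atoms are sp², each contributing one p electron; each =N– nitrogen is pyridine-type (lone pair in the sp² plane, one electron in the p orbital)), so the π system is cyclic and fully conjugated.
Tallying contributions gives 6 × 2 = 12 from the 6 double-bond units.
12 is a 4n count (n = 3), so the planar conjugated ring is antiaromatic.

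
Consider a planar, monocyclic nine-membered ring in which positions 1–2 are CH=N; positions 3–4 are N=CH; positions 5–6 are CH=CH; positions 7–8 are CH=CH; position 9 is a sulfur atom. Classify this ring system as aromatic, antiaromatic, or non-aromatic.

The p orbitals form a continuous loop: every atom in a ring double bond is sp² and brings one electron to the p orbital; each =N– nitrogen is pyridine-type (lone pair in the sp² plane, one electron in the p orbital); the sulfur donates one lone pair from its p orbital. The ring is fully conjugated.
Counting π electrons: 4 × 2 = 8 from the double-bond units + 2 from the S atom = 10.
10 = 4(2) + 2, which satisfies Hückel's 4n+2 rule.

Aromatic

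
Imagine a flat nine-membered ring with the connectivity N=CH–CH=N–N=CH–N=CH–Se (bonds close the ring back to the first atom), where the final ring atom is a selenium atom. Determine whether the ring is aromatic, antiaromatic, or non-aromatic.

All ring atoms are sp² and supply a p orbital to the ring (every atom in a ring double bond is sp² and brings one electron to the p orbital; each =N– nitrogen is pyridine-type (lone pair in the sp² plane, one electron in the p orbital); the selenium donates one lone pair from its p orbital); the conjugation is uninterrupted.
Tallying contributions gives 4 × 2 = 8 from the double-bond units + 2 from the Se atom = 10.
Since 10 = 4·2 + 2, the ring meets the 4n+2 criterion.

Aromatic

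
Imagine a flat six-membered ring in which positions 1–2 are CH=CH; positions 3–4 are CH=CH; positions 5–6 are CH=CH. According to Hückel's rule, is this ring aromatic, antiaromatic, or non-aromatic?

Aromatic

All ring atoms are sp² and supply a p orbital to the ring (every atom in a ring double bond is sp² and brings one electron to the p orbital); the conjugation is uninterrupted.
Tallying contributions gives 3 × 2 = 6 from the 3 double-bond units.
6 = 4(1) + 2, which satisfies Hückel's 4n+2 rule.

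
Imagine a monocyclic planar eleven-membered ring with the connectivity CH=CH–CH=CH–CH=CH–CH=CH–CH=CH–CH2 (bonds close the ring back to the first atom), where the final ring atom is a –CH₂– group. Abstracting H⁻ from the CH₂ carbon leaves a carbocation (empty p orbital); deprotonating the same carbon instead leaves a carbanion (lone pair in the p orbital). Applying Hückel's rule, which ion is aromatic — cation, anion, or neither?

Once that carbon is sp², every ring atom has a p orbital and both ions are fully conjugated.
Cation: 5 × 2 + 0 = 10 π electrons → 4(2)+2, aromatic.
Anion: 5 × 2 + 2 = 12 π electrons → 4(3), antiaromatic.

The cation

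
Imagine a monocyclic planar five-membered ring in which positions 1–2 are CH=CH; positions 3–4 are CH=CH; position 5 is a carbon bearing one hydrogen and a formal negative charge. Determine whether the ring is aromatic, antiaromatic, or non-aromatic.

Aromatic

The p orbitals form a continuous loop: each doubly-bonded ring atom is sp² with one p-orbital electron; the carbanion's lone pair occupies the p orbital. The ring is fully conjugated.
π-electron count: 2 × 2 = 4 from the double-bond units + 2 from the CH(-) atom = 6.
6 = 4(1) + 2, which satisfies Hückel's 4n+2 rule.
(This ring is the cyclopentadienyl anion.)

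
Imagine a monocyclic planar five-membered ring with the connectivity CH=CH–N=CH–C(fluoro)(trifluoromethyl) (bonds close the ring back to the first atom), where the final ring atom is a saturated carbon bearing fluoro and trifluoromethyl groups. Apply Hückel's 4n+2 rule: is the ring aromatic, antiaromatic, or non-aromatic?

Non-aromatic

The C(fluoro)(trifluoromethyl) carbon is saturated: that saturated carbon is sp³ and has no p orbital in the ring π system. Conjugation is not continuous around the ring.
Without a continuous loop of overlapping p orbitals the Hückel electron count never comes into play.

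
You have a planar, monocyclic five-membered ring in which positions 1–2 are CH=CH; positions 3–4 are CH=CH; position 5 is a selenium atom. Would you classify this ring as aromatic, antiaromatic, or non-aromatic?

Aromatic

Check conjugation: the double-bond atoms are sp², each contributing one p electron; the selenium donates one lone pair from its p orbital — every position has a p orbital, so the cyclic π system is continuous.
Counting π electrons: 2 × 2 = 4 from the double-bond units + 2 from the Se atom = 6.
6 = 4(1) + 2, which satisfies Hückel's 4n+2 rule.
(The species described is selenophene.)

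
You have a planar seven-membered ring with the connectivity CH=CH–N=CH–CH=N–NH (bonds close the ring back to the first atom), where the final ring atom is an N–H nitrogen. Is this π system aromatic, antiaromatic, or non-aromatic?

Check conjugation: each doubly-bonded ring atom is sp² with one p-orbital electron; each =N– nitrogen is pyridine-type (lone pair in the sp² plane, one electron in the p orbital); the pyrrole-type nitrogen donates its lone pair from the p orbital — every position has a p orbital, so the cyclic π system is continuous.
Tallying contributions gives 3 × 2 = 6 from the double-bond units + 2 from the NH atom = 8.
A 4n π count (8, n = 2) in a planar conjugated ring means antiaromatic.

Antiaromatic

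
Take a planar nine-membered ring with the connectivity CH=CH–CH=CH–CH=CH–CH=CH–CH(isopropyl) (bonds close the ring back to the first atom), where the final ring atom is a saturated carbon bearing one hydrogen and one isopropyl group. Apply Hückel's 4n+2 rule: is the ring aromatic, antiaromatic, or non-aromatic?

The CH(isopropyl) position has four σ bonds — that saturated carbon is sp³ and has no p orbital in the ring π system — so the cyclic conjugation is interrupted.
Broken conjugation rules out both aromaticity and antiaromaticity.

Non-aromatic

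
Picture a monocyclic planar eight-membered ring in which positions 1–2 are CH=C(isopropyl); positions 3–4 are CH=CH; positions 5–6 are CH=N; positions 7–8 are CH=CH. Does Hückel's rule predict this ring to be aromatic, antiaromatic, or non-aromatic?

Antiaromatic

The p orbitals form a continuous loop: every atom in a ring double bond is sp² and brings one electron to the p orbital; the doubly-bonded nitrogens are pyridine-type — their lone pairs lie in the ring plane, leaving one electron in the p orbital. The ring is fully conjugated.
Counting π electrons: 4 × 2 = 8 from the 4 double-bond units.
With 8 = 4·2 π electrons, Hückel's rule classifies the planar ring as antiaromatic.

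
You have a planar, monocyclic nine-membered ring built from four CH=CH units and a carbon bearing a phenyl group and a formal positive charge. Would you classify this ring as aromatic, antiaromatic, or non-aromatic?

Antiaromatic

Check conjugation: every atom in a ring double bond is sp² and brings one electron to the p orbital; the carbocation has an empty p orbital — every position has a p orbital, so the cyclic π system is continuous.
Adding the contributions, 4 × 2 = 8 from the double-bond units + 0 from the C(phenyl)(+) atom = 8.
8 is a 4n count (n = 2), so the planar conjugated ring is antiaromatic.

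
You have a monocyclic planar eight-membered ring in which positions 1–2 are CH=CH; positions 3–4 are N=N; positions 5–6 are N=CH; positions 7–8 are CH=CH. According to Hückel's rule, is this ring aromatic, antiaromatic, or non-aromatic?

All ring atoms are sp² and supply a p orbital to the ring (every atom in a ring double bond is sp² and brings one electron to the p orbital; each sp² =N– keeps its lone pair in-plane and puts one electron into the π system); the conjugation is uninterrupted.
Adding the contributions, 4 × 2 = 8 from the 4 double-bond units.
A 4n π count (8, n = 2) in a planar conjugated ring means antiaromatic.

Antiaromatic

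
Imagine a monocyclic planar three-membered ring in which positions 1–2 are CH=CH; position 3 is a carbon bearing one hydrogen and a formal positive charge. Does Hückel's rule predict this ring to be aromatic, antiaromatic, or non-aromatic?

Aromatic

Every ring atom contributes a p orbital perpendicular to the ring (each doubly-bonded ring atom is sp² with one p-orbital electron; the carbocation has an empty p orbital), so the π system is cyclic and fully conjugated.
Tallying contributions gives 1 × 2 = 2 from the double-bond unit + 0 from the CH(+) atom = 2.
That gives a 4n+2 count (2, n = 0).
(This ring is the cyclopropenyl cation.)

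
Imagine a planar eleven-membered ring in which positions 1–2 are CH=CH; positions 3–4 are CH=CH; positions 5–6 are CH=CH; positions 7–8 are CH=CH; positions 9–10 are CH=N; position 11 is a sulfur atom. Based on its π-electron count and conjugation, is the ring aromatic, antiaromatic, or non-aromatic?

All ring atoms are sp² and supply a p orbital to the ring (each doubly-bonded ring atom is sp² with one p-orbital electron; each sp² =N– keeps its lone pair in-plane and puts one electron into the π system; the sulfur donates one lone pair from its p orbital); the conjugation is uninterrupted.
π-electron count: 5 × 2 = 10 from the double-bond units + 2 from the S atom = 12.
12 = 4(3); a planar, fully conjugated 4n system is antiaromatic.

Antiaromatic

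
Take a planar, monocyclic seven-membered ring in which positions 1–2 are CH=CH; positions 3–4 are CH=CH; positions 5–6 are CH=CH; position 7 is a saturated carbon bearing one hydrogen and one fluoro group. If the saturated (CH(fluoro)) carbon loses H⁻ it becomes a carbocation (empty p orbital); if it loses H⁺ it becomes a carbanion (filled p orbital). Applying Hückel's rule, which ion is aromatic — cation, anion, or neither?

The cation

Both ions have a continuous loop of p orbitals — each ring atom is sp².
Cation: 3 × 2 + 0 = 6 π electrons → 4(1)+2, aromatic.
Anion: 3 × 2 + 2 = 8 π electrons → 4(2), antiaromatic.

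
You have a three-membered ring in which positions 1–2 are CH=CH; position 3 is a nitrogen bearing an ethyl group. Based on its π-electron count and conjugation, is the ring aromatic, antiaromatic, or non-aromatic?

Antiaromatic

All ring atoms are sp² and supply a p orbital to the ring (the double-bond atoms are sp², each contributing one p electron; the pyrrole-type nitrogen donates its lone pair from the p orbital); the conjugation is uninterrupted.
Counting π electrons: 1 × 2 = 2 from the double-bond unit + 2 from the N(ethyl) atom = 4.
4 is a 4n count (n = 1), so the planar conjugated ring is antiaromatic.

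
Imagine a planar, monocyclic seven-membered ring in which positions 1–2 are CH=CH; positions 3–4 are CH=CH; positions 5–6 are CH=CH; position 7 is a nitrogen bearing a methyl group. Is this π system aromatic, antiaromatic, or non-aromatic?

Check conjugation: each doubly-bonded ring atom is sp² with one p-orbital electron; the pyrrole-type nitrogen donates its lone pair from the p orbital — every position has a p orbital, so the cyclic π system is continuous.
Tallying contributions gives 3 × 2 = 6 from the double-bond units + 2 from the N(methyl) atom = 8.
8 = 4(2); a planar, fully conjugated 4n system is antiaromatic.

Antiaromatic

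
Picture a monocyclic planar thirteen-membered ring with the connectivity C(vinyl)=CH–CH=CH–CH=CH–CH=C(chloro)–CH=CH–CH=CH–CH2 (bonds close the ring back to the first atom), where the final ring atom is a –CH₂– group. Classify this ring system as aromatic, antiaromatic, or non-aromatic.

Non-aromatic

The CH2 position has four σ bonds — the tetrahedral CH₂ carbon is sp³ and has no p orbital in the ring π system — so the cyclic conjugation is interrupted.
Hückel's rule only applies to fully conjugated rings, so this one is simply non-aromatic.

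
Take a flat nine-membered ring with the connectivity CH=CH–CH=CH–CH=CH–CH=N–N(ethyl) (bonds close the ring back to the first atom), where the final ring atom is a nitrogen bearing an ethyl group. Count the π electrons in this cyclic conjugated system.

The p orbitals form a continuous loop: the double-bond atoms are sp², each contributing one p electron; each sp² =N– keeps its lone pair in-plane and puts one electron into the π system; the pyrrole-type nitrogen donates its lone pair from the p orbital. The ring is fully conjugated.
Tallying contributions gives 4 × 2 = 8 from the double-bond units + 2 from the N(ethyl) atom = 10.

10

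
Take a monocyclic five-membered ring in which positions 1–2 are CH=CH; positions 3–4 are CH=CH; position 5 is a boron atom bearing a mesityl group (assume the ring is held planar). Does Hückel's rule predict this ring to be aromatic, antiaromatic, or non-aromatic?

Antiaromatic

All ring atoms are sp² and supply a p orbital to the ring (the double-bond atoms are sp², each contributing one p electron; the boron has an empty p orbital); the conjugation is uninterrupted.
Adding the contributions, 2 × 2 = 4 from the double-bond units + 0 from the B(mesityl) atom = 4.
4 = 4(1); a planar, fully conjugated 4n system is antiaromatic.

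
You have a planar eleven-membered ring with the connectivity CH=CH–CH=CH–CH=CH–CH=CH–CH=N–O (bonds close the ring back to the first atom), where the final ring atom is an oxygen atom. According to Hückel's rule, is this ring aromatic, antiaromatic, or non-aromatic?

Antiaromatic

The p orbitals form a continuous loop: the double-bond atoms are sp², each contributing one p electron; the doubly-bonded nitrogens are pyridine-type — their lone pairs lie in the ring plane, leaving one electron in the p orbital; the oxygen donates one lone pair from its p orbital. The ring is fully conjugated.
Adding the contributions, 5 × 2 = 10 from the double-bond units + 2 from the O atom = 12.
12 = 4(3); a planar, fully conjugated 4n system is antiaromatic.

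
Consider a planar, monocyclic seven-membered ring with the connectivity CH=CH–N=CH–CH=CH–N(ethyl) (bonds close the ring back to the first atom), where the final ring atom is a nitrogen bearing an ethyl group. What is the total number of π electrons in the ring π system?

The p orbitals form a continuous loop: the double-bond atoms are sp², each contributing one p electron; each =N– nitrogen is pyridine-type (lone pair in the sp² plane, one electron in the p orbital); the pyrrole-type nitrogen donates its lone pair from the p orbital. The ring is fully conjugated.
Counting π electrons: 3 × 2 = 6 from the double-bond units + 2 from the N(ethyl) atom = 8.

8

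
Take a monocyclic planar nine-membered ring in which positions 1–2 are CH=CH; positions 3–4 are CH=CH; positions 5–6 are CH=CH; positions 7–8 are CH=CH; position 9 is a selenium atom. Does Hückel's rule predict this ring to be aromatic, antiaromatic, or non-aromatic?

Aromatic

Every ring atom contributes a p orbital perpendicular to the ring (the double-bond atoms are sp², each contributing one p electron; the selenium donates one lone pair from its p orbital), so the π system is cyclic and fully conjugated.
Tallying contributions gives 4 × 2 = 8 from the double-bond units + 2 from the Se atom = 10.
10 = 4(2) + 2, which satisfies Hückel's 4n+2 rule.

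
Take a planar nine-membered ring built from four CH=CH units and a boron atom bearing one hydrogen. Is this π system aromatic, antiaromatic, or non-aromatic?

Antiaromatic

All ring atoms are sp² and supply a p orbital to the ring (each doubly-bonded ring atom is sp² with one p-orbital electron; the boron has an empty p orbital); the conjugation is uninterrupted.
π-electron count: 4 × 2 = 8 from the double-bond units + 0 from the BH atom = 8.
With 8 = 4·2 π electrons, Hückel's rule classifies the planar ring as antiaromatic.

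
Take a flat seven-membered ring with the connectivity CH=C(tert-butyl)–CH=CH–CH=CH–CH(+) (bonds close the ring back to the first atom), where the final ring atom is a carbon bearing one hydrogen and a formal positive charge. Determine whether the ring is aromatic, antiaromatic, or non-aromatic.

Every ring atom contributes a p orbital perpendicular to the ring (the double-bond atoms are sp², each contributing one p electron; the carbocation has an empty p orbital), so the π system is cyclic and fully conjugated.
Adding the contributions, 3 × 2 = 6 from the double-bond units + 0 from the CH(+) atom = 6.
That gives a 4n+2 count (6, n = 1).

Aromatic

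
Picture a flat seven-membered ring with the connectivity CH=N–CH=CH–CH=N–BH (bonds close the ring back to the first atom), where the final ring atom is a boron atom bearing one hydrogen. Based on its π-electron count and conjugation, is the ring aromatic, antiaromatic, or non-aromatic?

Aromatic

The p orbitals form a continuous loop: each doubly-bonded ring atom is sp² with one p-orbital electron; the doubly-bonded nitrogens are pyridine-type — their lone pairs lie in the ring plane, leaving one electron in the p orbital; the boron has an empty p orbital. The ring is fully conjugated.
Tallying contributions gives 3 × 2 = 6 from the double-bond units + 0 from the BH atom = 6.
6 = 4(1) + 2, which satisfies Hückel's 4n+2 rule.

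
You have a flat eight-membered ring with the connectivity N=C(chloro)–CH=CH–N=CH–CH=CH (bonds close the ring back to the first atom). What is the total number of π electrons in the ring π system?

Check conjugation: each doubly-bonded ring atom is sp² with one p-orbital electron; each sp² =N– keeps its lone pair in-plane and puts one electron into the π system — every position has a p orbital, so the cyclic π system is continuous.
Counting π electrons: 4 × 2 = 8 from the 4 double-bond units.

8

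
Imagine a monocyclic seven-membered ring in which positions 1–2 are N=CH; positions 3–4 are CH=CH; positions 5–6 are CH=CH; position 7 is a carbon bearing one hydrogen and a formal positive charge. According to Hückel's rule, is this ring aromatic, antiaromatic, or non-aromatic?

Every ring atom contributes a p orbital perpendicular to the ring (every atom in a ring double bond is sp² and brings one electron to the p orbital; each =N– nitrogen is pyridine-type (lone pair in the sp² plane, one electron in the p orbital); the carbocation has an empty p orbital), so the π system is cyclic and fully conjugated.
Counting π electrons: 3 × 2 = 6 from the double-bond units + 0 from the CH(+) atom = 6.
6 = 4(1) + 2, which satisfies Hückel's 4n+2 rule.

Aromatic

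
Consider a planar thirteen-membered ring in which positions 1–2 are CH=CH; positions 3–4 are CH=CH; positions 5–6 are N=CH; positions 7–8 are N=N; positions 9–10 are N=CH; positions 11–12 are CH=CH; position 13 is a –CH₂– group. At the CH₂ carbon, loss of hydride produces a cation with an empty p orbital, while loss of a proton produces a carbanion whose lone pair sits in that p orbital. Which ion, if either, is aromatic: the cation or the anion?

The anion

In both ions every ring atom is sp² and contributes a p orbital, so both rings are fully conjugated.
Cation: 6 × 2 + 0 = 12 π electrons → 4(3), antiaromatic.
Anion: 6 × 2 + 2 = 14 π electrons → 4(3)+2, aromatic.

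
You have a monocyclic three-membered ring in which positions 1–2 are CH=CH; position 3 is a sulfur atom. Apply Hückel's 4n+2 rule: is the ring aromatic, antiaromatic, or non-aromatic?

Antiaromatic

All ring atoms are sp² and supply a p orbital to the ring (every atom in a ring double bond is sp² and brings one electron to the p orbital; the sulfur donates one lone pair from its p orbital); the conjugation is uninterrupted.
Counting π electrons: 1 × 2 = 2 from the double-bond unit + 2 from the S atom = 4.
4 = 4(1); a planar, fully conjugated 4n system is antiaromatic.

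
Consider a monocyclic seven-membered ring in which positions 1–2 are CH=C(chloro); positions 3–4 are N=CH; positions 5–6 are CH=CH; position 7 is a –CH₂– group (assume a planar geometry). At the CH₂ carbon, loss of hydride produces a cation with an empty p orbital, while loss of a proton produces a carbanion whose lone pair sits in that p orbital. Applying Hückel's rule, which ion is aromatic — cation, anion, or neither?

Once that carbon is sp², every ring atom has a p orbital and both ions are fully conjugated.
Cation: 3 × 2 + 0 = 6 π electrons → 4(1)+2, aromatic.
Anion: 3 × 2 + 2 = 8 π electrons → 4(2), antiaromatic.

The cation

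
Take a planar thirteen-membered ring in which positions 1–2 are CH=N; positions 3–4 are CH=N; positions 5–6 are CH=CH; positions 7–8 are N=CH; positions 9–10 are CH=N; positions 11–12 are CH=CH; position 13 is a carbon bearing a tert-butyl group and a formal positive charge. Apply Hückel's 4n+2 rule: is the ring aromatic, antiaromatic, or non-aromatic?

Antiaromatic

Check conjugation: every atom in a ring double bond is sp² and brings one electron to the p orbital; the doubly-bonded nitrogens are pyridine-type — their lone pairs lie in the ring plane, leaving one electron in the p orbital; the carbocation has an empty p orbital — every position has a p orbital, so the cyclic π system is continuous.
Tallying contributions gives 6 × 2 = 12 from the double-bond units + 0 from the C(tert-butyl)(+) atom = 12.
A 4n π count (12, n = 3) in a planar conjugated ring means antiaromatic.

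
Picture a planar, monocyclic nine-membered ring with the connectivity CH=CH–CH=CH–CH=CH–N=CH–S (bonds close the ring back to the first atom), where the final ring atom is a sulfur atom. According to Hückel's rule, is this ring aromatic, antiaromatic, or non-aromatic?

Check conjugation: each doubly-bonded ring atom is sp² with one p-orbital electron; each =N– nitrogen is pyridine-type (lone pair in the sp² plane, one electron in the p orbital); the sulfur donates one lone pair from its p orbital — every position has a p orbital, so the cyclic π system is continuous.
π-electron count: 4 × 2 = 8 from the double-bond units + 2 from the S atom = 10.
Since 10 = 4·2 + 2, the ring meets the 4n+2 criterion.

Aromatic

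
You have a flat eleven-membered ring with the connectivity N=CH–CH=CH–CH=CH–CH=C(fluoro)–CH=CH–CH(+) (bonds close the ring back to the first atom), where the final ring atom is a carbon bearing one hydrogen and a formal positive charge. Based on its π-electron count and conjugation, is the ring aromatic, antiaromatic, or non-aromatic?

All ring atoms are sp² and supply a p orbital to the ring (the double-bond atoms are sp², each contributing one p electron; each =N– nitrogen is pyridine-type (lone pair in the sp² plane, one electron in the p orbital); the carbocation has an empty p orbital); the conjugation is uninterrupted.
Tallying contributions gives 5 × 2 = 10 from the double-bond units + 0 from the CH(+) atom = 10.
With 10 π electrons (n = 2), the Hückel 4n+2 condition holds.

Aromatic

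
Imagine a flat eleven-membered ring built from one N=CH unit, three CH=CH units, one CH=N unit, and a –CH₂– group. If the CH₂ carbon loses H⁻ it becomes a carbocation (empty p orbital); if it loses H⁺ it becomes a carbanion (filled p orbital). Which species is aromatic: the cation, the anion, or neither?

Once that carbon is sp², every ring atom has a p orbital and both ions are fully conjugated.
Cation: 5 × 2 + 0 = 10 π electrons → 4(2)+2, aromatic.
Anion: 5 × 2 + 2 = 12 π electrons → 4(3), antiaromatic.

The cation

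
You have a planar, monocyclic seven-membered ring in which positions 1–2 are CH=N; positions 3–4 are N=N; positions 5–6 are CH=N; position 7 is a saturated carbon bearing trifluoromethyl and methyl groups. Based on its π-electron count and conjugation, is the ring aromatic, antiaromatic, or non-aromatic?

Non-aromatic

At the C(trifluoromethyl)(methyl) position, that saturated carbon is sp³ and has no p orbital in the ring π system; the ring's p-orbital overlap is broken there.
Broken conjugation rules out both aromaticity and antiaromaticity.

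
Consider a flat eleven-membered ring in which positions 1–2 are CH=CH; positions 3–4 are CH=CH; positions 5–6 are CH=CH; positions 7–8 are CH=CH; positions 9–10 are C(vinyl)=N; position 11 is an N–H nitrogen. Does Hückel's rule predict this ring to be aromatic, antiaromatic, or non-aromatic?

Every ring atom contributes a p orbital perpendicular to the ring (every atom in a ring double bond is sp² and brings one electron to the p orbital; the doubly-bonded nitrogens are pyridine-type — their lone pairs lie in the ring plane, leaving one electron in the p orbital; the pyrrole-type nitrogen donates its lone pair from the p orbital), so the π system is cyclic and fully conjugated.
Tallying contributions gives 5 × 2 = 10 from the double-bond units + 2 from the NH atom = 12.
12 = 4(3); a planar, fully conjugated 4n system is antiaromatic.

Antiaromatic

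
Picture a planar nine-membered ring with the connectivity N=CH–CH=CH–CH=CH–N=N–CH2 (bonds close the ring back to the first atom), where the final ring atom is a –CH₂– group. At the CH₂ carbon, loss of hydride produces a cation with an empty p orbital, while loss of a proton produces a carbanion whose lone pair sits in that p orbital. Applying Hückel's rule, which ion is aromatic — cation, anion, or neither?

In either ion the ring is fully conjugated: every atom, including the new sp² carbon, supplies a p orbital.
Cation: 4 × 2 + 0 = 8 π electrons → 4(2), antiaromatic.
Anion: 4 × 2 + 2 = 10 π electrons → 4(2)+2, aromatic.

The anion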